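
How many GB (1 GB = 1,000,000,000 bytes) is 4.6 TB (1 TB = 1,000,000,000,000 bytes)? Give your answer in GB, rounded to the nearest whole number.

4,600 GB

4.6 TB = 4.6 × 10^12 bytes = 4,600,000,000,000 bytes
1 GB = 10^9 bytes = 1,000,000,000 bytes
4,600,000,000,000 / 1,000,000,000 = 4,600 GB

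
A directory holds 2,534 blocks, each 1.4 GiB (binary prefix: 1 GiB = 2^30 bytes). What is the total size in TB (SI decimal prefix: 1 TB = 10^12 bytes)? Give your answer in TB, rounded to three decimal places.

3.809 TB

Total = 2,534 × 1.4 GiB = 3547.6 GiB
= 3547.6 × 1,073,741,824 bytes = 3,809,206,494,822.4 bytes
1 TB = 1,000,000,000,000 bytes
3,809,206,494,822.4 / 1,000,000,000,000 = 3.809 TB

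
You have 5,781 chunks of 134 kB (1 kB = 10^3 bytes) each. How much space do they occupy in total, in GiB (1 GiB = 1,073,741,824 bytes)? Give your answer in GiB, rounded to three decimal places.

Total = 5,781 × 134 kB = 774,654 kB
= 774,654 × 1,000 bytes = 774,654,000 bytes
1 GiB = 1,073,741,824 bytes
774,654,000 / 1,073,741,824 = 0.721 GiB

0.721 GiB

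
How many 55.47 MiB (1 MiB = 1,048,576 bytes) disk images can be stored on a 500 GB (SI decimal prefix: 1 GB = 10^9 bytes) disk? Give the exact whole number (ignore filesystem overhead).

Capacity: 500 GB = 500,000,000,000 bytes
Per item: 55.47 MiB = 58,164,510.72 bytes
⌊500,000,000,000 / 58,164,510.72⌋ = 8,596

8,596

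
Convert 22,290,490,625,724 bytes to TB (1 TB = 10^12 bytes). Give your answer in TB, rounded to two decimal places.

22.29 TB

22,290,490,625,724 bytes given.
1 TB = 1,000,000,000,000 bytes
22,290,490,625,724 / 1,000,000,000,000 = 22.29 TB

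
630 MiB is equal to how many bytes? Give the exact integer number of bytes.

630 × 1,048,576 = 660,602,880 bytes

660,602,880 bytes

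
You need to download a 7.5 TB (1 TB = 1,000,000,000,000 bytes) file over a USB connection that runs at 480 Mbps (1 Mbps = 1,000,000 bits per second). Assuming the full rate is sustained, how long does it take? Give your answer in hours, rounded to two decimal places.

7.5 TB = 7,500,000,000,000 bytes = 60,000,000,000,000 bits
480 Mbps = 480,000,000 bits/s
time = 60,000,000,000,000 / 480,000,000 = 125,000.0000 s
125,000.0000 s / 3600 = 34.72 hours

34.72 hours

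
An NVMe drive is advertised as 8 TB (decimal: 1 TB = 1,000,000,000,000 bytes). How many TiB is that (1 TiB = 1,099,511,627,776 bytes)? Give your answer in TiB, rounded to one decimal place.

7.3 TiB

8 TB × 1,000,000,000,000 bytes/TB = 8,000,000,000,000 bytes
1 TiB = 2^40 bytes = 1,099,511,627,776 bytes
8,000,000,000,000 / 1,099,511,627,776 = 7.3 TiB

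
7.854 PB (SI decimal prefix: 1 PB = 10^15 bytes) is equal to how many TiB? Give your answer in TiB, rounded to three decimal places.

7.854 PB × 1,000,000,000,000,000 bytes/PB = 7,854,000,000,000,000 bytes
1 TiB = 1,099,511,627,776 bytes
7,854,000,000,000,000 / 1,099,511,627,776 = 7,143.171 TiB

7,143.171 TiB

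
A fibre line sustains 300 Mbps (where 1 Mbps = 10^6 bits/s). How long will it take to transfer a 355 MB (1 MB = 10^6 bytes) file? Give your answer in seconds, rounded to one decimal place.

9.5 seconds

355 MB = 355,000,000 bytes = 2,840,000,000 bits
300 Mbps = 300,000,000 bits/s
time = 2,840,000,000 / 300,000,000 = 9.5 s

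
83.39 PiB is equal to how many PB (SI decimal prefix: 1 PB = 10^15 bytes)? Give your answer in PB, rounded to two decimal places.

93.89 PB

83.39 PiB = 83.39 × 2^50 bytes = 93,888,793,231,606,415.36 bytes
1 PB = 10^15 bytes = 1,000,000,000,000,000 bytes
93,888,793,231,606,415.36 / 1,000,000,000,000,000 = 93.89 PB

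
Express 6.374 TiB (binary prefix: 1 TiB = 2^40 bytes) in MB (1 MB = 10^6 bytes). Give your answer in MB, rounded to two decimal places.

6.374 TiB = 6.374 × 2^40 bytes = 7,008,287,115,444.224 bytes
1 MB = 10^6 bytes = 1,000,000 bytes
7,008,287,115,444.224 / 1,000,000 = 7,008,287.12 MB

7,008,287.12 MB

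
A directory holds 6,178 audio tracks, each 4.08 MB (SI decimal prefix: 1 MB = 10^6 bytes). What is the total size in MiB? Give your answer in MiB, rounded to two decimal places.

24,038.54 MiB

Total = 6,178 × 4.08 MB = 25206.24 MB
= 25206.24 × 1,000,000 bytes = 25,206,240,000 bytes
1 MiB = 1,048,576 bytes
25,206,240,000 / 1,048,576 = 24,038.54 MiB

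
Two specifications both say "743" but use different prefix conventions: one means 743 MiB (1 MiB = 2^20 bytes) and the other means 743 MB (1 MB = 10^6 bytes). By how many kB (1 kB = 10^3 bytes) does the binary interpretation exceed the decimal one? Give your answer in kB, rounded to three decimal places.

36,091.968 kB

743 MiB = 743 × 1,048,576 = 779,091,968 bytes
743 MB = 743 × 1,000,000 = 743,000,000 bytes
difference = 36,091,968 bytes
36,091,968 / 1,000 = 36,091.968 kB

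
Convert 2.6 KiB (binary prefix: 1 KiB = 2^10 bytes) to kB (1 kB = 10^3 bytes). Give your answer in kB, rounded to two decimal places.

2.6 KiB × 1,024 bytes/KiB = 2,662.4 bytes
1 kB = 1,000 bytes
2,662.4 / 1,000 = 2.66 kB

2.66 kB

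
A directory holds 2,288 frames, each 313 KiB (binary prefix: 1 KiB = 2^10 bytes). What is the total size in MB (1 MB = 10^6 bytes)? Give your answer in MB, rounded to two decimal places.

Total = 2,288 × 313 KiB = 716,144 KiB
= 716,144 × 1,024 bytes = 733,331,456 bytes
1 MB = 1,000,000 bytes
733,331,456 / 1,000,000 = 733.33 MB

733.33 MB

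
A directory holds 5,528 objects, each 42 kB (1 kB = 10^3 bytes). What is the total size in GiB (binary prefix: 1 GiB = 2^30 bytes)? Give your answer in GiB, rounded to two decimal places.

0.22 GiB

Total = 5,528 × 42 kB = 232,176 kB
= 232,176 × 1,000 bytes = 232,176,000 bytes
1 GiB = 1,073,741,824 bytes
232,176,000 / 1,073,741,824 = 0.22 GiB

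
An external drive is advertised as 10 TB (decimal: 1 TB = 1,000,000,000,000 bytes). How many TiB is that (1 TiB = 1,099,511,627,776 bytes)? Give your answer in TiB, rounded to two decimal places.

10 TB = 10 × 10^12 bytes = 10,000,000,000,000 bytes
1 TiB = 2^40 bytes = 1,099,511,627,776 bytes
10,000,000,000,000 / 1,099,511,627,776 = 9.09 TiB

9.09 TiB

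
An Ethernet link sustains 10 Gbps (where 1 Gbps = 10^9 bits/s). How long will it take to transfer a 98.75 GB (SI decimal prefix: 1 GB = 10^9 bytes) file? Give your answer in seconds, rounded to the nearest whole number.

79 seconds

98.75 GB = 98,750,000,000 bytes = 790,000,000,000 bits
10 Gbps = 10,000,000,000 bits/s
time = 790,000,000,000 / 10,000,000,000 = 79 s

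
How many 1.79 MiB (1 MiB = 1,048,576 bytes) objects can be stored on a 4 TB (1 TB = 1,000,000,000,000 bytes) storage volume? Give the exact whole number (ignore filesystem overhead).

2,131,115

Capacity: 4 TB = 4,000,000,000,000 bytes
Per item: 1.79 MiB = 1,876,951.04 bytes
⌊4,000,000,000,000 / 1,876,951.04⌋ = 2,131,115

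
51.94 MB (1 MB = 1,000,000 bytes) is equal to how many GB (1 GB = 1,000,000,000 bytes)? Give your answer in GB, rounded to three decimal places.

0.052 GB

51.94 MB = 51.94 × 10^6 bytes = 51,940,000 bytes
1 GB = 10^9 bytes = 1,000,000,000 bytes
51,940,000 / 1,000,000,000 = 0.052 GB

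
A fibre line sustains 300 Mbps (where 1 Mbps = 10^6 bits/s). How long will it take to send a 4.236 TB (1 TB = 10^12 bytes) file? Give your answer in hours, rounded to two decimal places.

31.38 hours

4.236 TB = 4,236,000,000,000 bytes = 33,888,000,000,000 bits
300 Mbps = 300,000,000 bits/s
time = 33,888,000,000,000 / 300,000,000 = 112,960.0000 s
112,960.0000 s / 3600 = 31.38 hours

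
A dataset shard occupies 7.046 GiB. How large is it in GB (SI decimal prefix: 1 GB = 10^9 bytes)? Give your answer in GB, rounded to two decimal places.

7.57 GB

7.046 GiB = 7.046 × 2^30 bytes = 7,565,584,891.904 bytes
1 GB = 10^9 bytes = 1,000,000,000 bytes
7,565,584,891.904 / 1,000,000,000 = 7.57 GB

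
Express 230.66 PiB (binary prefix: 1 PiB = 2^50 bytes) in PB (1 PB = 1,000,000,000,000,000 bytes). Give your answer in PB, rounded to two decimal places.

259.70 PB

230.66 PiB = 230.66 × 2^50 bytes = 259,700,072,512,319,651.84 bytes
1 PB = 10^15 bytes = 1,000,000,000,000,000 bytes
259,700,072,512,319,651.84 / 1,000,000,000,000,000 = 259.70 PB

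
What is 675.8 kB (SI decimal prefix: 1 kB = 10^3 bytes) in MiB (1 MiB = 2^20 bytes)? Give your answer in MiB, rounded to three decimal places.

0.644 MiB

675.8 kB × 1,000 bytes/kB = 675,800 bytes
1 MiB = 1,048,576 bytes
675,800 / 1,048,576 = 0.644 MiB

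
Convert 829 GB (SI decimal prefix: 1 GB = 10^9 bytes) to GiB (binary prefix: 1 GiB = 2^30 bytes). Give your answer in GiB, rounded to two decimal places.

772.07 GiB

829 GB × 1,000,000,000 bytes/GB = 829,000,000,000 bytes
1 GiB = 2^30 bytes = 1,073,741,824 bytes
829,000,000,000 / 1,073,741,824 = 772.07 GiB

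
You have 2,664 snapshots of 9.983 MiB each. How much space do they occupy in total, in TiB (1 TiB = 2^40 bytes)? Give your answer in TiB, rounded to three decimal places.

0.025 TiB

Total = 2,664 × 9.983 MiB = 26594.712 MiB
= 26594.712 × 1,048,576 bytes = 27,886,576,730.112 bytes
1 TiB = 1,099,511,627,776 bytes
27,886,576,730.112 / 1,099,511,627,776 = 0.025 TiB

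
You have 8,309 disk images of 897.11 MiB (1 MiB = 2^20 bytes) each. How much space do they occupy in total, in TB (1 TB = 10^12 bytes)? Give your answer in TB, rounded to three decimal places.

Total = 8,309 × 897.11 MiB = 7454086.99 MiB
= 7454086.99 × 1,048,576 bytes = 7,816,176,719,626.24 bytes
1 TB = 1,000,000,000,000 bytes
7,816,176,719,626.24 / 1,000,000,000,000 = 7.816 TB

7.816 TB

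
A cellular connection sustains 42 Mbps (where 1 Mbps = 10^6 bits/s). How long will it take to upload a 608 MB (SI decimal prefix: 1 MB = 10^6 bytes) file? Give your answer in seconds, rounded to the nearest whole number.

116 seconds

608 MB = 608,000,000 bytes = 4,864,000,000 bits
42 Mbps = 42,000,000 bits/s
time = 4,864,000,000 / 42,000,000 = 116 s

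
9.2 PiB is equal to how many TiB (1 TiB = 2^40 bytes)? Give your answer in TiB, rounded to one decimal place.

9,420.8 TiB

9.2 PiB × 1,125,899,906,842,624 bytes/PiB = 10,358,279,142,952,140.8 bytes
1 TiB = 1,099,511,627,776 bytes
10,358,279,142,952,140.8 / 1,099,511,627,776 = 9,420.8 TiB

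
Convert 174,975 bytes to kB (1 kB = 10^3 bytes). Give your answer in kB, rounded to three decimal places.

174.975 kB

174,975 bytes given.
1 kB = 10^3 bytes = 1,000 bytes
174,975 / 1,000 = 174.975 kB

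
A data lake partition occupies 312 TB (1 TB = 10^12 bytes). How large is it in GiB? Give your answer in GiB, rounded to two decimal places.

312 TB × 1,000,000,000,000 bytes/TB = 312,000,000,000,000 bytes
1 GiB = 2^30 bytes = 1,073,741,824 bytes
312,000,000,000,000 / 1,073,741,824 = 290,572.64 GiB

290,572.64 GiB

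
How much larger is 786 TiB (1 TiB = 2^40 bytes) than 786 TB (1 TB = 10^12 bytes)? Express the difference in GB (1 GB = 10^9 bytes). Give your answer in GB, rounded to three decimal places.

786 TiB = 786 × 1,099,511,627,776 = 864,216,139,431,936 bytes
786 TB = 786 × 1,000,000,000,000 = 786,000,000,000,000 bytes
difference = 78,216,139,431,936 bytes
78,216,139,431,936 / 1,000,000,000 = 78,216.139 GB

78,216.139 GB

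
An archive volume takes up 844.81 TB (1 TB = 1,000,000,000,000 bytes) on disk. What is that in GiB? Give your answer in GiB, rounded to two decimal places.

786,790.62 GiB

844.81 TB = 844.81 × 10^12 bytes = 844,810,000,000,000 bytes
1 GiB = 1,073,741,824 bytes
844,810,000,000,000 / 1,073,741,824 = 786,790.62 GiB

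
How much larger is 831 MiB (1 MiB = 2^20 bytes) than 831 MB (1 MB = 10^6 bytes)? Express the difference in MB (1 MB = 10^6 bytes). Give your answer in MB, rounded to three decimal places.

831 MiB = 831 × 1,048,576 = 871,366,656 bytes
831 MB = 831 × 1,000,000 = 831,000,000 bytes
difference = 40,366,656 bytes
40,366,656 / 1,000,000 = 40.367 MB

40.367 MB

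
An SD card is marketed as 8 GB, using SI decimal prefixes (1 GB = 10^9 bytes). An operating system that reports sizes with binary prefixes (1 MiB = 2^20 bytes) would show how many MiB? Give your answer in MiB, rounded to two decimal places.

7,629.39 MiB

8 GB × 1,000,000,000 bytes/GB = 8,000,000,000 bytes
1 MiB = 2^20 bytes = 1,048,576 bytes
8,000,000,000 / 1,048,576 = 7,629.39 MiB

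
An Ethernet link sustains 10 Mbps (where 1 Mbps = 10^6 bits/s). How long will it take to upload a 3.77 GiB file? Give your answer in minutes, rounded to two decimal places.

3.77 GiB = 4,048,006,676.48 bytes = 32,384,053,411.84 bits
10 Mbps = 10,000,000 bits/s
time = 32,384,053,411.84 / 10,000,000 = 3,238.405 s
3,238.405 s / 60 = 53.97 minutes

53.97 minutes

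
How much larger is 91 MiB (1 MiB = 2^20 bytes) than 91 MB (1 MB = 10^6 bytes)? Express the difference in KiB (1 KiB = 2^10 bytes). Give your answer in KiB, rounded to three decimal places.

91 MiB = 91 × 1,048,576 = 95,420,416 bytes
91 MB = 91 × 1,000,000 = 91,000,000 bytes
difference = 4,420,416 bytes
4,420,416 / 1,024 = 4,316.813 KiB

4,316.813 KiB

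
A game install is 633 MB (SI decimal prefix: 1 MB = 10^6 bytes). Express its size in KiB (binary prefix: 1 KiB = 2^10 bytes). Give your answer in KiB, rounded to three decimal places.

618,164.063 KiB

633 MB = 633 × 10^6 bytes = 633,000,000 bytes
1 KiB = 2^10 bytes = 1,024 bytes
633,000,000 / 1,024 = 618,164.063 KiB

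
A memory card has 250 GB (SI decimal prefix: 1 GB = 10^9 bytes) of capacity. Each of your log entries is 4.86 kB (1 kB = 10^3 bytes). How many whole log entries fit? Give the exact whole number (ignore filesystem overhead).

Capacity: 250 GB = 250,000,000,000 bytes
Per item: 4.86 kB = 4,860 bytes
⌊250,000,000,000 / 4,860⌋ = 51,440,329

51,440,329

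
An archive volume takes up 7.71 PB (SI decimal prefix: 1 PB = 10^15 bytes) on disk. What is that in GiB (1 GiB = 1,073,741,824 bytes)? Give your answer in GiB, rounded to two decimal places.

7.71 PB = 7.71 × 10^15 bytes = 7,710,000,000,000,000 bytes
1 GiB = 2^30 bytes = 1,073,741,824 bytes
7,710,000,000,000,000 / 1,073,741,824 = 7,180,497.05 GiB

7,180,497.05 GiB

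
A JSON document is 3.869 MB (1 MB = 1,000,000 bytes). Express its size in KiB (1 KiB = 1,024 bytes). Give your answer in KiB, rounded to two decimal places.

3.869 MB = 3.869 × 10^6 bytes = 3,869,000 bytes
1 KiB = 1,024 bytes
3,869,000 / 1,024 = 3,778.32 KiB

3,778.32 KiB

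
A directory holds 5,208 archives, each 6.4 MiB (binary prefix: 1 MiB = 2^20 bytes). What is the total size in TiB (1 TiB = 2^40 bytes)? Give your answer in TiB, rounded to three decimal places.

0.032 TiB

Total = 5,208 × 6.4 MiB = 33331.2 MiB
= 33331.2 × 1,048,576 bytes = 34,950,296,371.2 bytes
1 TiB = 1,099,511,627,776 bytes
34,950,296,371.2 / 1,099,511,627,776 = 0.032 TiB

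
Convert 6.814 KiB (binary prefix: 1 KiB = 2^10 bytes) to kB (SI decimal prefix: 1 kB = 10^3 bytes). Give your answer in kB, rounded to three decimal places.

6.978 kB

6.814 KiB = 6.814 × 2^10 bytes = 6,977.536 bytes
1 kB = 1,000 bytes
6,977.536 / 1,000 = 6.978 kB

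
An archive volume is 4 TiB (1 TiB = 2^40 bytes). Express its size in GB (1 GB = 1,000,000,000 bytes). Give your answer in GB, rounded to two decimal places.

4 TiB × 1,099,511,627,776 bytes/TiB = 4,398,046,511,104 bytes
1 GB = 10^9 bytes = 1,000,000,000 bytes
4,398,046,511,104 / 1,000,000,000 = 4,398.05 GB

4,398.05 GB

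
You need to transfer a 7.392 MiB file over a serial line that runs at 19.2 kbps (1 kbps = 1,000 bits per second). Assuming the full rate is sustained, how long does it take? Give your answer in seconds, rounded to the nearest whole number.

3,230 seconds

7.392 MiB = 7,751,073.792 bytes = 62,008,590.336 bits
19.2 kbps = 19,200 bits/s
time = 62,008,590.336 / 19,200 = 3,230 s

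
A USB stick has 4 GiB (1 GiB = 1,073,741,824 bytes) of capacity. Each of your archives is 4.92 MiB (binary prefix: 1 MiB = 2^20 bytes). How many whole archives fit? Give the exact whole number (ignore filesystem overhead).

832

Capacity: 4 GiB = 4,294,967,296 bytes
Per item: 4.92 MiB = 5,158,993.92 bytes
⌊4,294,967,296 / 5,158,993.92⌋ = 832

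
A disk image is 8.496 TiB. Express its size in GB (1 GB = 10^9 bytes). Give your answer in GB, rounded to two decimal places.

9,341.45 GB

8.496 TiB = 8.496 × 2^40 bytes = 9,341,450,789,584.896 bytes
1 GB = 10^9 bytes = 1,000,000,000 bytes
9,341,450,789,584.896 / 1,000,000,000 = 9,341.45 GB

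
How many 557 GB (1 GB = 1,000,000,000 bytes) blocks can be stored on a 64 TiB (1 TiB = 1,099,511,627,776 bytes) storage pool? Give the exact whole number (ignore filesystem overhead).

126

Capacity: 64 TiB = 70,368,744,177,664 bytes
Per item: 557 GB = 557,000,000,000 bytes
⌊70,368,744,177,664 / 557,000,000,000⌋ = 126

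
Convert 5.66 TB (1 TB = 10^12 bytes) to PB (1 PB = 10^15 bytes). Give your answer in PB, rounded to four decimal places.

0.0057 PB

5.66 TB = 5.66 × 10^12 bytes = 5,660,000,000,000 bytes
1 PB = 10^15 bytes = 1,000,000,000,000,000 bytes
5,660,000,000,000 / 1,000,000,000,000,000 = 0.0057 PB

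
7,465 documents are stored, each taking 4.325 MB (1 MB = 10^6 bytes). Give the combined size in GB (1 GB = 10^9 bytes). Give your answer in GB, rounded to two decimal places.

32.29 GB

Total = 7,465 × 4.325 MB = 32286.125 MB
= 32286.125 × 1,000,000 bytes = 32,286,125,000 bytes
1 GB = 1,000,000,000 bytes
32,286,125,000 / 1,000,000,000 = 32.29 GB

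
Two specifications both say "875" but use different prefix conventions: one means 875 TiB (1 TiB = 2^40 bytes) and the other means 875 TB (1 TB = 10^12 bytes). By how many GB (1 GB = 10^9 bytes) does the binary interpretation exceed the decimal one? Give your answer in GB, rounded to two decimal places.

87,072.67 GB

875 TiB = 875 × 1,099,511,627,776 = 962,072,674,304,000 bytes
875 TB = 875 × 1,000,000,000,000 = 875,000,000,000,000 bytes
difference = 87,072,674,304,000 bytes
87,072,674,304,000 / 1,000,000,000 = 87,072.67 GB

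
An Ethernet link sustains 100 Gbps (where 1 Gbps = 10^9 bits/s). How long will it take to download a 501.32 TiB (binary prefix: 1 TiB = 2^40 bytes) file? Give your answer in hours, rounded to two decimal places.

501.32 TiB = 551,207,169,236,664.32 bytes = 4,409,657,353,893,314.56 bits
100 Gbps = 100,000,000,000 bits/s
time = 4,409,657,353,893,314.56 / 100,000,000,000 = 44,096.5735 s
44,096.5735 s / 3600 = 12.25 hours

12.25 hours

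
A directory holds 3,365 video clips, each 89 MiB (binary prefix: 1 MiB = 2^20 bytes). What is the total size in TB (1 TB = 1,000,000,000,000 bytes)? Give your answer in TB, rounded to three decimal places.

0.314 TB

Total = 3,365 × 89 MiB = 299,485 MiB
= 299,485 × 1,048,576 bytes = 314,032,783,360 bytes
1 TB = 1,000,000,000,000 bytes
314,032,783,360 / 1,000,000,000,000 = 0.314 TB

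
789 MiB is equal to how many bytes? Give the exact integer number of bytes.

789 × 1,048,576 = 827,326,464 bytes  (1 MiB = 2^20 bytes)

827,326,464 bytes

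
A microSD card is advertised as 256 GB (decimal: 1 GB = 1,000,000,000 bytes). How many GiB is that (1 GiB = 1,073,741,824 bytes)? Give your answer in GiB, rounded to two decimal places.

256 GB = 256 × 10^9 bytes = 256,000,000,000 bytes
1 GiB = 1,073,741,824 bytes
256,000,000,000 / 1,073,741,824 = 238.42 GiB

238.42 GiB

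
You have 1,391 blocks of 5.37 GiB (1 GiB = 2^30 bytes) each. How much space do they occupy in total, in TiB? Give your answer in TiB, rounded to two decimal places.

Total = 1,391 × 5.37 GiB = 7469.67 GiB
= 7469.67 × 1,073,741,824 bytes = 8,020,497,090,478.08 bytes
1 TiB = 1,099,511,627,776 bytes
8,020,497,090,478.08 / 1,099,511,627,776 = 7.29 TiB

7.29 TiB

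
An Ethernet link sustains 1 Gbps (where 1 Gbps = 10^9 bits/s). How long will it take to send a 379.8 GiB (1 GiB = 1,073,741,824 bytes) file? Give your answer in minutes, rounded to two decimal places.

379.8 GiB = 407,807,144,755.2 bytes = 3,262,457,158,041.6 bits
1 Gbps = 1,000,000,000 bits/s
time = 3,262,457,158,041.6 / 1,000,000,000 = 3,262.457 s
3,262.457 s / 60 = 54.37 minutes

54.37 minutes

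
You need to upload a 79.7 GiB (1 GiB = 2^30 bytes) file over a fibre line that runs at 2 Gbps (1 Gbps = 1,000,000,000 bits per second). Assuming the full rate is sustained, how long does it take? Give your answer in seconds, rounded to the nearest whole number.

342 seconds

79.7 GiB = 85,577,223,372.8 bytes = 684,617,786,982.4 bits
2 Gbps = 2,000,000,000 bits/s
time = 684,617,786,982.4 / 2,000,000,000 = 342 s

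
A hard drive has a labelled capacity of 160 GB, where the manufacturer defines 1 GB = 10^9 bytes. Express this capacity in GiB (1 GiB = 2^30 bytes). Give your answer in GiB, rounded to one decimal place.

149.0 GiB

160 GB = 160 × 10^9 bytes = 160,000,000,000 bytes
1 GiB = 2^30 bytes = 1,073,741,824 bytes
160,000,000,000 / 1,073,741,824 = 149.0 GiB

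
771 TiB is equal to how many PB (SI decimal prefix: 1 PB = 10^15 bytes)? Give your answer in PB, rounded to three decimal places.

771 TiB = 771 × 2^40 bytes = 847,723,465,015,296 bytes
1 PB = 10^15 bytes = 1,000,000,000,000,000 bytes
847,723,465,015,296 / 1,000,000,000,000,000 = 0.848 PB

0.848 PB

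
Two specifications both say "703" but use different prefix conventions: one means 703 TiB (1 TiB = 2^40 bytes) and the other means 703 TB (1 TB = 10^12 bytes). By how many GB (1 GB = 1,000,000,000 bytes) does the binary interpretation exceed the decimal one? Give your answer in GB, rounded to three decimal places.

69,956.674 GB

703 TiB = 703 × 1,099,511,627,776 = 772,956,674,326,528 bytes
703 TB = 703 × 1,000,000,000,000 = 703,000,000,000,000 bytes
difference = 69,956,674,326,528 bytes
69,956,674,326,528 / 1,000,000,000 = 69,956.674 GB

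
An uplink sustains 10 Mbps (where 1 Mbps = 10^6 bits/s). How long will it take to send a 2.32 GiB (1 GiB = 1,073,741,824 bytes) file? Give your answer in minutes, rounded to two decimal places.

33.21 minutes

2.32 GiB = 2,491,081,031.68 bytes = 19,928,648,253.44 bits
10 Mbps = 10,000,000 bits/s
time = 19,928,648,253.44 / 10,000,000 = 1,992.865 s
1,992.865 s / 60 = 33.21 minutes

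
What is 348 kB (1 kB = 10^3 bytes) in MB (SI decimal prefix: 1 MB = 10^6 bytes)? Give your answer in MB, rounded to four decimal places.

0.3480 MB

348 kB = 348 × 10^3 bytes = 348,000 bytes
1 MB = 1,000,000 bytes
348,000 / 1,000,000 = 0.3480 MB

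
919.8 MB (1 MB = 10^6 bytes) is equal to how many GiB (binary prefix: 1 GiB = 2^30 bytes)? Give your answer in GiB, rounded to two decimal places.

0.86 GiB

919.8 MB = 919.8 × 10^6 bytes = 919,800,000 bytes
1 GiB = 1,073,741,824 bytes
919,800,000 / 1,073,741,824 = 0.86 GiB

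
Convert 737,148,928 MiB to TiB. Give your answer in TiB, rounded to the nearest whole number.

703 TiB

737,148,928 MiB = 737,148,928 × 2^20 bytes = 772,956,674,326,528 bytes
1 TiB = 1,099,511,627,776 bytes
772,956,674,326,528 / 1,099,511,627,776 = 703 TiB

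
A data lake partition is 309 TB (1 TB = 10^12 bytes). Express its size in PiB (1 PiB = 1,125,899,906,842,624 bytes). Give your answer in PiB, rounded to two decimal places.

309 TB = 309 × 10^12 bytes = 309,000,000,000,000 bytes
1 PiB = 2^50 bytes = 1,125,899,906,842,624 bytes
309,000,000,000,000 / 1,125,899,906,842,624 = 0.27 PiB

0.27 PiB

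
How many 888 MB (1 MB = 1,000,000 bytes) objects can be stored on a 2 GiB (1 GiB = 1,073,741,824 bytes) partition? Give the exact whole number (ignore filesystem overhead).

2

Capacity: 2 GiB = 2,147,483,648 bytes
Per item: 888 MB = 888,000,000 bytes
⌊2,147,483,648 / 888,000,000⌋ = 2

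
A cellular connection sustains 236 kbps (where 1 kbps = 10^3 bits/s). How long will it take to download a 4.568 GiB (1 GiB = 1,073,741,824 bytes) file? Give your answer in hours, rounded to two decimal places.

46.19 hours

4.568 GiB = 4,904,852,652.032 bytes = 39,238,821,216.256 bits
236 kbps = 236,000 bits/s
time = 39,238,821,216.256 / 236,000 = 166,266.1916 s
166,266.1916 s / 3600 = 46.19 hours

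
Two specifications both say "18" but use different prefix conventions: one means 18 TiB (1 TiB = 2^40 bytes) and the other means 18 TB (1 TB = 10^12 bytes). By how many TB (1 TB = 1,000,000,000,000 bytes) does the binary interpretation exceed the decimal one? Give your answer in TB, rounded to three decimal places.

18 TiB = 18 × 1,099,511,627,776 = 19,791,209,299,968 bytes
18 TB = 18 × 1,000,000,000,000 = 18,000,000,000,000 bytes
difference = 1,791,209,299,968 bytes
1,791,209,299,968 / 1,000,000,000,000 = 1.791 TB

1.791 TB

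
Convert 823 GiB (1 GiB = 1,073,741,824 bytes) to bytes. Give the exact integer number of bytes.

883,689,521,152 bytes

823 × 1,073,741,824 = 883,689,521,152 bytes  (1 GiB = 2^30 bytes)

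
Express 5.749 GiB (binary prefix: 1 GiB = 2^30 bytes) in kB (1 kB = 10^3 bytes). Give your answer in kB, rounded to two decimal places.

6,172,941.75 kB

5.749 GiB = 5.749 × 2^30 bytes = 6,172,941,746.176 bytes
1 kB = 10^3 bytes = 1,000 bytes
6,172,941,746.176 / 1,000 = 6,172,941.75 kB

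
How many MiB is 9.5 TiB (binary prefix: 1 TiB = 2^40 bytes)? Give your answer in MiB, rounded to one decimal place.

9.5 TiB × 1,099,511,627,776 bytes/TiB = 10,445,360,463,872 bytes
1 MiB = 2^20 bytes = 1,048,576 bytes
10,445,360,463,872 / 1,048,576 = 9,961,472.0 MiB

9,961,472.0 MiB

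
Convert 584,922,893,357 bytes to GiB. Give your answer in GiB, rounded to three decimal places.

584,922,893,357 bytes given.
1 GiB = 2^30 bytes = 1,073,741,824 bytes
584,922,893,357 / 1,073,741,824 = 544.752 GiB

544.752 GiB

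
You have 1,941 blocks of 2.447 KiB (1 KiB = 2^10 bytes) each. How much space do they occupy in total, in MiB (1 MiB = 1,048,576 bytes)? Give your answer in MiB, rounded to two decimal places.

Total = 1,941 × 2.447 KiB = 4749.627 KiB
= 4749.627 × 1,024 bytes = 4,863,618.048 bytes
1 MiB = 1,048,576 bytes
4,863,618.048 / 1,048,576 = 4.64 MiB

4.64 MiB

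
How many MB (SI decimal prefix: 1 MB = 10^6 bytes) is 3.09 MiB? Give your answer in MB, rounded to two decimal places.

3.09 MiB = 3.09 × 2^20 bytes = 3,240,099.84 bytes
1 MB = 10^6 bytes = 1,000,000 bytes
3,240,099.84 / 1,000,000 = 3.24 MB

3.24 MB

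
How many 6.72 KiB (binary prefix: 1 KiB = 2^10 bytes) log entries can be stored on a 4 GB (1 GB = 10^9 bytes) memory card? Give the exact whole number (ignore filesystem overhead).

581,287

Capacity: 4 GB = 4,000,000,000 bytes
Per item: 6.72 KiB = 6,881.28 bytes
⌊4,000,000,000 / 6,881.28⌋ = 581,287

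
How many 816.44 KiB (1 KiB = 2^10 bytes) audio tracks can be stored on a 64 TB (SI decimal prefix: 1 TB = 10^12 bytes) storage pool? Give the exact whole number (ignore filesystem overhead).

76,551,859

Capacity: 64 TB = 64,000,000,000,000 bytes
Per item: 816.44 KiB = 836,034.56 bytes
⌊64,000,000,000,000 / 836,034.56⌋ = 76,551,859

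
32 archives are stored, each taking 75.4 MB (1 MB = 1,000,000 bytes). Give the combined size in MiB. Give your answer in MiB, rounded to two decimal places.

2,301.03 MiB

Total = 32 × 75.4 MB = 2412.8 MB
= 2412.8 × 1,000,000 bytes = 2,412,800,000 bytes
1 MiB = 1,048,576 bytes
2,412,800,000 / 1,048,576 = 2,301.03 MiB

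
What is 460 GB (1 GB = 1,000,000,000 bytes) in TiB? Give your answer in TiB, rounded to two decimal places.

0.42 TiB

460 GB × 1,000,000,000 bytes/GB = 460,000,000,000 bytes
1 TiB = 1,099,511,627,776 bytes
460,000,000,000 / 1,099,511,627,776 = 0.42 TiB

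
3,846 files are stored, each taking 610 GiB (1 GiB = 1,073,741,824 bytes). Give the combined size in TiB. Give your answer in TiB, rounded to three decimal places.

2,291.074 TiB

Total = 3,846 × 610 GiB = 2,346,060 GiB
= 2,346,060 × 1,073,741,824 bytes = 2,519,062,743,613,440 bytes
1 TiB = 1,099,511,627,776 bytes
2,519,062,743,613,440 / 1,099,511,627,776 = 2,291.074 TiB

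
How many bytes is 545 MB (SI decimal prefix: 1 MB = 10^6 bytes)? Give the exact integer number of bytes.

545,000,000 bytes

545 × 1,000,000 = 545,000,000 bytes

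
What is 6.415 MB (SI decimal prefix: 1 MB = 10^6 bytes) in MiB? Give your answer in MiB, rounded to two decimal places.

6.415 MB = 6.415 × 10^6 bytes = 6,415,000 bytes
1 MiB = 2^20 bytes = 1,048,576 bytes
6,415,000 / 1,048,576 = 6.12 MiB

6.12 MiB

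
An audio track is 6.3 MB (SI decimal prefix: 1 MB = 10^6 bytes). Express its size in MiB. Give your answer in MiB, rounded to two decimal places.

6.3 MB × 1,000,000 bytes/MB = 6,300,000 bytes
1 MiB = 1,048,576 bytes
6,300,000 / 1,048,576 = 6.01 MiB

6.01 MiB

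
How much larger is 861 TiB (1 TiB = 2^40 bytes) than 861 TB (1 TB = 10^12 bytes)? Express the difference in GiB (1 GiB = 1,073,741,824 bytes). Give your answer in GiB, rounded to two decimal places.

79,795.26 GiB

861 TiB = 861 × 1,099,511,627,776 = 946,679,511,515,136 bytes
861 TB = 861 × 1,000,000,000,000 = 861,000,000,000,000 bytes
difference = 85,679,511,515,136 bytes
85,679,511,515,136 / 1,073,741,824 = 79,795.26 GiB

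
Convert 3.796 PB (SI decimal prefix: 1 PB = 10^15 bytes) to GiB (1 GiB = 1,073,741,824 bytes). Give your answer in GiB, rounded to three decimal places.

3,535,300.493 GiB

3.796 PB = 3.796 × 10^15 bytes = 3,796,000,000,000,000 bytes
1 GiB = 2^30 bytes = 1,073,741,824 bytes
3,796,000,000,000,000 / 1,073,741,824 = 3,535,300.493 GiB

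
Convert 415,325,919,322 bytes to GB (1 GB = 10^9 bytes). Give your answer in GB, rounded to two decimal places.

415,325,919,322 bytes given.
1 GB = 1,000,000,000 bytes
415,325,919,322 / 1,000,000,000 = 415.33 GB

415.33 GB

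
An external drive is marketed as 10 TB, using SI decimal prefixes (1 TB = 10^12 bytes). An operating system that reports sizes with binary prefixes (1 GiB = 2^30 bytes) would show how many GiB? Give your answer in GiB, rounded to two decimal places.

10 TB = 10 × 10^12 bytes = 10,000,000,000,000 bytes
1 GiB = 2^30 bytes = 1,073,741,824 bytes
10,000,000,000,000 / 1,073,741,824 = 9,313.23 GiB

9,313.23 GiB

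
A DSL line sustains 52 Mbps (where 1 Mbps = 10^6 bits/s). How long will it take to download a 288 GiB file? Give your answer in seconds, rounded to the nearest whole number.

47,575 seconds

288 GiB = 309,237,645,312 bytes = 2,473,901,162,496 bits
52 Mbps = 52,000,000 bits/s
time = 2,473,901,162,496 / 52,000,000 = 47,575 s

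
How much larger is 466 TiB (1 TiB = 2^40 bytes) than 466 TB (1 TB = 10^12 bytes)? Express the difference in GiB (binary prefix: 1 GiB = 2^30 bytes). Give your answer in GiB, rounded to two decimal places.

43,187.68 GiB

466 TiB = 466 × 1,099,511,627,776 = 512,372,418,543,616 bytes
466 TB = 466 × 1,000,000,000,000 = 466,000,000,000,000 bytes
difference = 46,372,418,543,616 bytes
46,372,418,543,616 / 1,073,741,824 = 43,187.68 GiB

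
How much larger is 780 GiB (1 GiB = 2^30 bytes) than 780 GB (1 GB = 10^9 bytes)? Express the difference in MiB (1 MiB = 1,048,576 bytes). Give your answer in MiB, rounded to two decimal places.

780 GiB = 780 × 1,073,741,824 = 837,518,622,720 bytes
780 GB = 780 × 1,000,000,000 = 780,000,000,000 bytes
difference = 57,518,622,720 bytes
57,518,622,720 / 1,048,576 = 54,854.03 MiB

54,854.03 MiB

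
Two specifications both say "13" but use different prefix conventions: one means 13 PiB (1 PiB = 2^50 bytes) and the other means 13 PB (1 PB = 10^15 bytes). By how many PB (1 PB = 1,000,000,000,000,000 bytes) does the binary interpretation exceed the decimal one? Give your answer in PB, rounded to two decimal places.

1.64 PB

13 PiB = 13 × 1,125,899,906,842,624 = 14,636,698,788,954,112 bytes
13 PB = 13 × 1,000,000,000,000,000 = 13,000,000,000,000,000 bytes
difference = 1,636,698,788,954,112 bytes
1,636,698,788,954,112 / 1,000,000,000,000,000 = 1.64 PB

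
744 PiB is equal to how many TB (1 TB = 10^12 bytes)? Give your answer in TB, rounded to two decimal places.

837,669.53 TB

744 PiB = 744 × 2^50 bytes = 837,669,530,690,912,256 bytes
1 TB = 1,000,000,000,000 bytes
837,669,530,690,912,256 / 1,000,000,000,000 = 837,669.53 TB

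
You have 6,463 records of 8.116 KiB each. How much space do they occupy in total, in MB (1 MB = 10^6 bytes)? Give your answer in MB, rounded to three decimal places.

53.713 MB

Total = 6,463 × 8.116 KiB = 52453.708 KiB
= 52453.708 × 1,024 bytes = 53,712,596.992 bytes
1 MB = 1,000,000 bytes
53,712,596.992 / 1,000,000 = 53.713 MB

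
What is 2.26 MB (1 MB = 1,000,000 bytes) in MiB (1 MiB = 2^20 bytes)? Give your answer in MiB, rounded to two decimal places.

2.16 MiB

2.26 MB × 1,000,000 bytes/MB = 2,260,000 bytes
1 MiB = 1,048,576 bytes
2,260,000 / 1,048,576 = 2.16 MiB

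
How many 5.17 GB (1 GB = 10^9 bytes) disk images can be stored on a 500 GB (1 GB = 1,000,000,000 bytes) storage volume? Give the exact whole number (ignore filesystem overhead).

Capacity: 500 GB = 500,000,000,000 bytes
Per item: 5.17 GB = 5,170,000,000 bytes
⌊500,000,000,000 / 5,170,000,000⌋ = 96

96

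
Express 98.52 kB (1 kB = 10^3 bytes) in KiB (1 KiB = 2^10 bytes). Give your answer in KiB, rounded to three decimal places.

96.211 KiB

98.52 kB = 98.52 × 10^3 bytes = 98,520 bytes
1 KiB = 1,024 bytes
98,520 / 1,024 = 96.211 KiB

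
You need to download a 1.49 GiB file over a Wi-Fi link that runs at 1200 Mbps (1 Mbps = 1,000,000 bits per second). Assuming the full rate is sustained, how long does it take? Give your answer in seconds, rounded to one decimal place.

10.7 seconds

1.49 GiB = 1,599,875,317.76 bytes = 12,799,002,542.08 bits
1200 Mbps = 1,200,000,000 bits/s
time = 12,799,002,542.08 / 1,200,000,000 = 10.7 s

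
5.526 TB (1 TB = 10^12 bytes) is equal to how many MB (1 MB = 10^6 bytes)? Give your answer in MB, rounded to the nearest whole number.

5,526,000 MB

5.526 TB × 1,000,000,000,000 bytes/TB = 5,526,000,000,000 bytes
1 MB = 1,000,000 bytes
5,526,000,000,000 / 1,000,000 = 5,526,000 MB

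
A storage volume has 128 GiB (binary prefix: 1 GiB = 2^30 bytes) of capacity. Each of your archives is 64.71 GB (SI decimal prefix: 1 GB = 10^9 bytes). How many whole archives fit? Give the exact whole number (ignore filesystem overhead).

Capacity: 128 GiB = 137,438,953,472 bytes
Per item: 64.71 GB = 64,710,000,000 bytes
⌊137,438,953,472 / 64,710,000,000⌋ = 2

2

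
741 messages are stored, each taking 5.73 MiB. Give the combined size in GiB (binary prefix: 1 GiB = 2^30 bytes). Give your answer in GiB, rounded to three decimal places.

Total = 741 × 5.73 MiB = 4245.93 MiB
= 4245.93 × 1,048,576 bytes = 4,452,180,295.68 bytes
1 GiB = 1,073,741,824 bytes
4,452,180,295.68 / 1,073,741,824 = 4.146 GiB

4.146 GiB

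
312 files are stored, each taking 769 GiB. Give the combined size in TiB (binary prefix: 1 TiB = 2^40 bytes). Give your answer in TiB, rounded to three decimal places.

Total = 312 × 769 GiB = 239,928 GiB
= 239,928 × 1,073,741,824 bytes = 257,620,728,348,672 bytes
1 TiB = 1,099,511,627,776 bytes
257,620,728,348,672 / 1,099,511,627,776 = 234.305 TiB

234.305 TiB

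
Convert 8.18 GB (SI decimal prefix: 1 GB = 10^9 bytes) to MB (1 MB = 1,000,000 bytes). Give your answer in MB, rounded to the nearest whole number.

8,180 MB

8.18 GB × 1,000,000,000 bytes/GB = 8,180,000,000 bytes
1 MB = 1,000,000 bytes
8,180,000,000 / 1,000,000 = 8,180 MB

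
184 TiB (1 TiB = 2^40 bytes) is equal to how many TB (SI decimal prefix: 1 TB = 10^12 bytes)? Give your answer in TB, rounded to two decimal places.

184 TiB × 1,099,511,627,776 bytes/TiB = 202,310,139,510,784 bytes
1 TB = 1,000,000,000,000 bytes
202,310,139,510,784 / 1,000,000,000,000 = 202.31 TB

202.31 TB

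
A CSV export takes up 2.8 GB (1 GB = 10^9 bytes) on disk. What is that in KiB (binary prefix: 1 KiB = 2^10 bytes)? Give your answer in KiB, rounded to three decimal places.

2.8 GB = 2.8 × 10^9 bytes = 2,800,000,000 bytes
1 KiB = 1,024 bytes
2,800,000,000 / 1,024 = 2,734,375.000 KiB

2,734,375.000 KiB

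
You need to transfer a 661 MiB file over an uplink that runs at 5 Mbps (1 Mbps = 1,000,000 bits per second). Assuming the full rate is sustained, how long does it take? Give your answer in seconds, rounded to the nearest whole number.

661 MiB = 693,108,736 bytes = 5,544,869,888 bits
5 Mbps = 5,000,000 bits/s
time = 5,544,869,888 / 5,000,000 = 1,109 s

1,109 seconds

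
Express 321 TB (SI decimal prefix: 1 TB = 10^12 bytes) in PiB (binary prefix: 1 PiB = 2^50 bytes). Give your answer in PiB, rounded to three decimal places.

321 TB = 321 × 10^12 bytes = 321,000,000,000,000 bytes
1 PiB = 2^50 bytes = 1,125,899,906,842,624 bytes
321,000,000,000,000 / 1,125,899,906,842,624 = 0.285 PiB

0.285 PiB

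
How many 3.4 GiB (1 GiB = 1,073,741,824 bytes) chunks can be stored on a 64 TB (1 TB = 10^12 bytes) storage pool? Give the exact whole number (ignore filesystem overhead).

Capacity: 64 TB = 64,000,000,000,000 bytes
Per item: 3.4 GiB = 3,650,722,201.6 bytes
⌊64,000,000,000,000 / 3,650,722,201.6⌋ = 17,530

17,530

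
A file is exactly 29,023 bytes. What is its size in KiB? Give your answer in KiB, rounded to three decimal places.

28.343 KiB

29,023 bytes given.
1 KiB = 2^10 bytes = 1,024 bytes
29,023 / 1,024 = 28.343 KiB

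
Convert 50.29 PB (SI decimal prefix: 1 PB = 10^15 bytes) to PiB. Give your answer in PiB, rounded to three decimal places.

44.666 PiB

50.29 PB = 50.29 × 10^15 bytes = 50,290,000,000,000,000 bytes
1 PiB = 1,125,899,906,842,624 bytes
50,290,000,000,000,000 / 1,125,899,906,842,624 = 44.666 PiB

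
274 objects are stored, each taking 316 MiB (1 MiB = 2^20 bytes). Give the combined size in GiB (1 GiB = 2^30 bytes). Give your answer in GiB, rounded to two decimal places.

84.55 GiB

Total = 274 × 316 MiB = 86,584 MiB
= 86,584 × 1,048,576 bytes = 90,789,904,384 bytes
1 GiB = 1,073,741,824 bytes
90,789,904,384 / 1,073,741,824 = 84.55 GiB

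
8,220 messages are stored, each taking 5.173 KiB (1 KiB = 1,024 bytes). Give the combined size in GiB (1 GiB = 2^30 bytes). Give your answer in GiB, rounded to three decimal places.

Total = 8,220 × 5.173 KiB = 42522.06 KiB
= 42522.06 × 1,024 bytes = 43,542,589.44 bytes
1 GiB = 1,073,741,824 bytes
43,542,589.44 / 1,073,741,824 = 0.041 GiB

0.041 GiB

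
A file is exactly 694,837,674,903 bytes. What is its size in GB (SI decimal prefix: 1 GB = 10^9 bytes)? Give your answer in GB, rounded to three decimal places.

694.838 GB

694,837,674,903 bytes given.
1 GB = 1,000,000,000 bytes
694,837,674,903 / 1,000,000,000 = 694.838 GB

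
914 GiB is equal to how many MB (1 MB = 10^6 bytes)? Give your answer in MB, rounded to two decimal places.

914 GiB = 914 × 2^30 bytes = 981,400,027,136 bytes
1 MB = 1,000,000 bytes
981,400,027,136 / 1,000,000 = 981,400.03 MB

981,400.03 MB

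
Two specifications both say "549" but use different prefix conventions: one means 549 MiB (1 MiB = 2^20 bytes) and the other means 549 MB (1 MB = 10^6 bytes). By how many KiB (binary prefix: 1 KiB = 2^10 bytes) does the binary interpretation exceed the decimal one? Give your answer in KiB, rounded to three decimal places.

549 MiB = 549 × 1,048,576 = 575,668,224 bytes
549 MB = 549 × 1,000,000 = 549,000,000 bytes
difference = 26,668,224 bytes
26,668,224 / 1,024 = 26,043.188 KiB

26,043.188 KiB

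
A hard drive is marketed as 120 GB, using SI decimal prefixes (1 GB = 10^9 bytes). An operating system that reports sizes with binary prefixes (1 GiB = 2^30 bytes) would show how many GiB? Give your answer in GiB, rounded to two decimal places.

120 GB × 1,000,000,000 bytes/GB = 120,000,000,000 bytes
1 GiB = 2^30 bytes = 1,073,741,824 bytes
120,000,000,000 / 1,073,741,824 = 111.76 GiB

111.76 GiB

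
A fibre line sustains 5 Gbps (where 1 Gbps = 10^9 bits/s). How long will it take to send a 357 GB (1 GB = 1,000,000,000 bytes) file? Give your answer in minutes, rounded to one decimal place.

9.5 minutes

357 GB = 357,000,000,000 bytes = 2,856,000,000,000 bits
5 Gbps = 5,000,000,000 bits/s
time = 2,856,000,000,000 / 5,000,000,000 = 571.20 s
571.20 s / 60 = 9.5 minutes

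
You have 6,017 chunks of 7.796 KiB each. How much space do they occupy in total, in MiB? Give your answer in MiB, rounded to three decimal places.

45.809 MiB

Total = 6,017 × 7.796 KiB = 46908.532 KiB
= 46908.532 × 1,024 bytes = 48,034,336.768 bytes
1 MiB = 1,048,576 bytes
48,034,336.768 / 1,048,576 = 45.809 MiB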